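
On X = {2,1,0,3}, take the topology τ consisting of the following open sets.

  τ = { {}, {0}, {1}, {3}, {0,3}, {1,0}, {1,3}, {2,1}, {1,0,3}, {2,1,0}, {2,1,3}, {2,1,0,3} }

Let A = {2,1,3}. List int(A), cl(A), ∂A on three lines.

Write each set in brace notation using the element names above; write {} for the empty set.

opens ⊆ A: {}, {3}, {1}, {2,1}, {1,3}, {2,1,3}; union → int = {2,1,3}
complement {0}; its interior {0}; cl(A) = X∖{0} = {2,1,3}
boundary = {2,1,3} ∖ {2,1,3} = {}

int(A) = {2,1,3}
cl(A)  = {2,1,3}
∂A     = {}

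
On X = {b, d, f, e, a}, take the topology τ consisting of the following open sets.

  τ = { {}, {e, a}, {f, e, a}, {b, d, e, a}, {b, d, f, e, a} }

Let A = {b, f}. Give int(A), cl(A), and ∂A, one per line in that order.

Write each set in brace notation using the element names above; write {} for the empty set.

open subsets of A: {}; so int(A) = {}
closure: X∖int(X∖A) = X∖{e, a} = {b, d, f}
∂A = {b, d, f} minus {} = {b, d, f}

int(A) = {}
cl(A)  = {b, d, f}
∂A     = {b, d, f}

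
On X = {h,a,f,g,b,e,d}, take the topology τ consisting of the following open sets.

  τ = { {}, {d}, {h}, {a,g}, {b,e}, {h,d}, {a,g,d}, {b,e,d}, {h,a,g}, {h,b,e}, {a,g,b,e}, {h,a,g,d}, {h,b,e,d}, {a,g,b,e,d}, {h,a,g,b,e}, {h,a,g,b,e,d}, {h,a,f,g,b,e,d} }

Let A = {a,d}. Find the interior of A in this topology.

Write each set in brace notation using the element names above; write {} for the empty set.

opens ⊆ A: {}, {d}; union → int = {d}

{d}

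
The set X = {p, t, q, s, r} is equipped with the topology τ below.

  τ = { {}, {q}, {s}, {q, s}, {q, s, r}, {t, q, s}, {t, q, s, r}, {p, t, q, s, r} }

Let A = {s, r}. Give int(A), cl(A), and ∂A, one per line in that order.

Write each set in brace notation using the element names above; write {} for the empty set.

open subsets of A: {}, {s}; so int(A) = {s}
closure: X∖int(X∖A) = X∖{q} = {p, t, s, r}
∂A = {p, t, s, r} minus {s} = {p, t, r}

int(A) = {s}
cl(A)  = {p, t, s, r}
∂A     = {p, t, r}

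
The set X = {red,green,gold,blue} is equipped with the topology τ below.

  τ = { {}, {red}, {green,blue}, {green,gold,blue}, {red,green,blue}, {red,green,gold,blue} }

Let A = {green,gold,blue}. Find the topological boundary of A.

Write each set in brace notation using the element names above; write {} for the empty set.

opens ⊆ A: {}, {green,blue}, {green,gold,blue}; union → int = {green,gold,blue}
complement {red}; its interior {red}; cl(A) = X∖{red} = {green,gold,blue}
boundary = {green,gold,blue} ∖ {green,gold,blue} = {}

{}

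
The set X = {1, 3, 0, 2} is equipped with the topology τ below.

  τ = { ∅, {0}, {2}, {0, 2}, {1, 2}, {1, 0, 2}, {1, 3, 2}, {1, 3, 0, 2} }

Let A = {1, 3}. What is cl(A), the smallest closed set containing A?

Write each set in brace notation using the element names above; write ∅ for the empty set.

{1, 3}

X∖A={0, 2}, int(X∖A)={0, 2}, hence cl(A)={1, 3}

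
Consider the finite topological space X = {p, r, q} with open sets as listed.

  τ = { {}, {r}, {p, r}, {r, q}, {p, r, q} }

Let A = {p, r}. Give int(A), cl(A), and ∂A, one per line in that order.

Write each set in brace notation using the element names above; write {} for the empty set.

int(A) = {p, r}
cl(A)  = {p, r, q}
∂A     = {q}

U open, U⊆A: {}, {r}, {p, r}. int(A) = ⋃ = {p, r}
X∖A={q}, int(X∖A)={}, hence cl(A)={p, r, q}
∂A: remove int from cl → {q}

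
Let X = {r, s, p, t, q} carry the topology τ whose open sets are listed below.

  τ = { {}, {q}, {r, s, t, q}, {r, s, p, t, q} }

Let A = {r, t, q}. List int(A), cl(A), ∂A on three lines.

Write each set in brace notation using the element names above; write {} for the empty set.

U open, U⊆A: {}, {q}. int(A) = ⋃ = {q}
X∖A={s, p}, int(X∖A)={}, hence cl(A)={r, s, p, t, q}
∂A: remove int from cl → {r, s, p, t}

int(A) = {q}
cl(A)  = {r, s, p, t, q}
∂A     = {r, s, p, t}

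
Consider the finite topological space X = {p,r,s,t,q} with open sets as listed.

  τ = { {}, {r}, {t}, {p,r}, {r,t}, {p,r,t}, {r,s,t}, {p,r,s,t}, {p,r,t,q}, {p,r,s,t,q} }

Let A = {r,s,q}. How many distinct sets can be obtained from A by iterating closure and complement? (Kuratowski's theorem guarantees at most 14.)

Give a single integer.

8

cl via duality: int({p,t}) = {t}, so X∖{t} = {p,r,s,q}
Write k for closure, c for complement:
  1. A     = {r,s,q}
  2. kA    = {p,r,s,q}
  3. cA    = {p,t}
  4. ckA   = {t}
  5. kcA   = {p,s,t,q}
  6. kckA  = {s,t,q}
  7. ckcA  = {r}
  8. ckckA = {p,r}
applying k or c yields no new set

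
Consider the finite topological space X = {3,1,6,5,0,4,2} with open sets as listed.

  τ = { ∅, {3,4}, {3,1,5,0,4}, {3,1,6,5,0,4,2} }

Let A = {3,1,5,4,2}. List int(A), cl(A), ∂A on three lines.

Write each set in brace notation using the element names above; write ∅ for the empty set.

interior: largest open inside A is {3,4} (from ∅, {3,4})
cl via duality: int({6,0}) = ∅, so X∖∅ = {3,1,6,5,0,4,2}
cl∖int = {1,6,5,0,2}

int(A) = {3,4}
cl(A)  = {3,1,6,5,0,4,2}
∂A     = {1,6,5,0,2}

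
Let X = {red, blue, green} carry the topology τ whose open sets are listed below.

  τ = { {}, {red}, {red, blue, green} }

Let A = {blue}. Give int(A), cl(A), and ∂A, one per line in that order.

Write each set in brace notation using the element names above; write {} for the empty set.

int(A) = {}
cl(A)  = {blue, green}
∂A     = {blue, green}

U open, U⊆A: {}. int(A) = ⋃ = {}
X∖A={red, green}, int(X∖A)={red}, hence cl(A)={blue, green}
∂A: remove int from cl → {blue, green}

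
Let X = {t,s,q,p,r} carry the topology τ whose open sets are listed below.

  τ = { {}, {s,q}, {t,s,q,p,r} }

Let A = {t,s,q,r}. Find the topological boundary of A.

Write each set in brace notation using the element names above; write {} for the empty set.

{t,p,r}

open subsets of A: {}, {s,q}; so int(A) = {s,q}
closure: X∖int(X∖A) = X∖{} = {t,s,q,p,r}
∂A = {t,s,q,p,r} minus {s,q} = {t,p,r}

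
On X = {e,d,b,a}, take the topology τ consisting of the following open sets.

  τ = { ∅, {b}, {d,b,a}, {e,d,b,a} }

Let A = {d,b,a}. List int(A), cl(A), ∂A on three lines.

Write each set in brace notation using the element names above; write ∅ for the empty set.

open subsets of A: ∅, {b}, {d,b,a}; so int(A) = {d,b,a}
closure: X∖int(X∖A) = X∖∅ = {e,d,b,a}
∂A = {e,d,b,a} minus {d,b,a} = {e}

int(A) = {d,b,a}
cl(A)  = {e,d,b,a}
∂A     = {e}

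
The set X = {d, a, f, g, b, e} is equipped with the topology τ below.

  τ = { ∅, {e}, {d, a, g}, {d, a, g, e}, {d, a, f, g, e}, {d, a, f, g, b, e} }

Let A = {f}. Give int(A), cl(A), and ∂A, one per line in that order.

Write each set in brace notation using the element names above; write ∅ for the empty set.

int(A) = ∅
cl(A)  = {f, b}
∂A     = {f, b}

U open, U⊆A: ∅. int(A) = ⋃ = ∅
X∖A={d, a, g, b, e}, int(X∖A)={d, a, g, e}, hence cl(A)={f, b}
∂A: remove int from cl → {f, b}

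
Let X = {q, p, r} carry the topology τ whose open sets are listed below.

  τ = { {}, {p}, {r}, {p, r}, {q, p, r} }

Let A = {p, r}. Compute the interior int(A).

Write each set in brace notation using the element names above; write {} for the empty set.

interior: largest open inside A is {p, r} (from {}, {r}, {p}, {p, r})

{p, r}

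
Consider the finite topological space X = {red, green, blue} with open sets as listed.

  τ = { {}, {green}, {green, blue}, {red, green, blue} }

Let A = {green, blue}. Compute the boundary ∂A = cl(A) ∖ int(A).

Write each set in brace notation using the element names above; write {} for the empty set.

{red}

open subsets of A: {}, {green}, {green, blue}; so int(A) = {green, blue}
closure: X∖int(X∖A) = X∖{} = {red, green, blue}
∂A = {red, green, blue} minus {green, blue} = {red}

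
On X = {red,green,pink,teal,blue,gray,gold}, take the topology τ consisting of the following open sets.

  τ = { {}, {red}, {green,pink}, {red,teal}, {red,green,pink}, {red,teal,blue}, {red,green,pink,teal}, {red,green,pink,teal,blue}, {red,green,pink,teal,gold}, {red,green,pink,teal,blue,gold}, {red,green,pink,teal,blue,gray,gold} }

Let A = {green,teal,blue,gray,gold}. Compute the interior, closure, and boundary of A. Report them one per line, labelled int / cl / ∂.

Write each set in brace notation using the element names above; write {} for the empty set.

opens ⊆ A: {}; union → int = {}
complement {red,pink}; its interior {red}; cl(A) = X∖{red} = {green,pink,teal,blue,gray,gold}
boundary = {green,pink,teal,blue,gray,gold} ∖ {} = {green,pink,teal,blue,gray,gold}

int(A) = {}
cl(A)  = {green,pink,teal,blue,gray,gold}
∂A     = {green,pink,teal,blue,gray,gold}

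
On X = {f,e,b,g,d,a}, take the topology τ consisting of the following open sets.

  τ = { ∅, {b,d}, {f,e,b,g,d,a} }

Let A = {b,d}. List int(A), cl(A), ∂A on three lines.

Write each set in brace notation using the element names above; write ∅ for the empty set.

interior: largest open inside A is {b,d} (from ∅, {b,d})
cl via duality: int({f,e,g,a}) = ∅, so X∖∅ = {f,e,b,g,d,a}
cl∖int = {f,e,g,a}

int(A) = {b,d}
cl(A)  = {f,e,b,g,d,a}
∂A     = {f,e,g,a}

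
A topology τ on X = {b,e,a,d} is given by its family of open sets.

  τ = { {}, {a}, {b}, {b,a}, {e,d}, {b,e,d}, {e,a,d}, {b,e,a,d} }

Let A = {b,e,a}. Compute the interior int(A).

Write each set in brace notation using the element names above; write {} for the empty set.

{b,a}

U open, U⊆A: {}, {b}, {a}, {b,a}. int(A) = ⋃ = {b,a}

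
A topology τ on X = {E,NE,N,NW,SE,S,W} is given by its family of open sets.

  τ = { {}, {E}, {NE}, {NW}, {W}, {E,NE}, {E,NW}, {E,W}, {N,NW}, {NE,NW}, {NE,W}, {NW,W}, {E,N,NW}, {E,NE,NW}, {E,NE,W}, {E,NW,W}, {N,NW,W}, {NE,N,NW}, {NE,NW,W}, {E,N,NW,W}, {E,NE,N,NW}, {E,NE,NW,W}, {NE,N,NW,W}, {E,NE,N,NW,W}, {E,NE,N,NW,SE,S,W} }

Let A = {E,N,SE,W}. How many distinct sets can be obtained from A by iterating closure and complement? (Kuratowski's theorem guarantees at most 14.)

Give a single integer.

8

closure: X∖int(X∖A) = X∖{NE,NW} = {E,N,SE,S,W}
Let k=closure and c=complement:
  1. A     = {E,N,SE,W}
  2. kA    = {E,N,SE,S,W}
  3. cA    = {NE,NW,S}
  4. ckA   = {NE,NW}
  5. kcA   = {NE,N,NW,SE,S}
  6. ckcA  = {E,W}
  7. kckcA = {E,SE,S,W}
  8. ckckcA = {NE,N,NW}
— saturated at 8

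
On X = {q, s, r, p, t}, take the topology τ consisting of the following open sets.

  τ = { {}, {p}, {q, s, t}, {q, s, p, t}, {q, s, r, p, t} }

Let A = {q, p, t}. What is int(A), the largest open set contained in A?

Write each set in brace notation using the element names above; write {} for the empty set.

{p}

open subsets of A: {}, {p}; so int(A) = {p}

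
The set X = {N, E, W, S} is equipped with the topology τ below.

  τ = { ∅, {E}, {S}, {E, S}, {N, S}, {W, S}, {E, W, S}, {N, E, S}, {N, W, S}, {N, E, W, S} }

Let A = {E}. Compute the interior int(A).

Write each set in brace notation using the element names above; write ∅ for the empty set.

{E}

interior: largest open inside A is {E} (from ∅, {E})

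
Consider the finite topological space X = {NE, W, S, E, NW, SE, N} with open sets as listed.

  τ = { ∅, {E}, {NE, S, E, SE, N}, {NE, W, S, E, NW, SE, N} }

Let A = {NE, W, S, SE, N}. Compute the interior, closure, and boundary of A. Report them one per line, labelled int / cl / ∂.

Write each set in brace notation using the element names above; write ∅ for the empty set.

int(A) = ∅
cl(A)  = {NE, W, S, NW, SE, N}
∂A     = {NE, W, S, NW, SE, N}

interior: largest open inside A is ∅ (from ∅)
cl via duality: int({E, NW}) = {E}, so X∖{E} = {NE, W, S, NW, SE, N}
cl∖int = {NE, W, S, NW, SE, N}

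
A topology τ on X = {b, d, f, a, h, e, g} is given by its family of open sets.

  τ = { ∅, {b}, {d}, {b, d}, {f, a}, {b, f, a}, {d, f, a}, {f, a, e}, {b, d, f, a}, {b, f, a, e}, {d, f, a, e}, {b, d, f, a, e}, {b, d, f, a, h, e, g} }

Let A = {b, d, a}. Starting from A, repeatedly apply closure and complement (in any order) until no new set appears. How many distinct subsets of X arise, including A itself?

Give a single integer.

cl via duality: int({f, h, e, g}) = ∅, so X∖∅ = {b, d, f, a, h, e, g}
Write k for closure, c for complement:
  1. A     = {b, d, a}
  2. kA    = {b, d, f, a, h, e, g}
  3. cA    = {f, h, e, g}
  4. ckA   = ∅
  5. kcA   = {f, a, h, e, g}
  6. ckcA  = {b, d}
  7. kckcA = {b, d, h, g}
  8. ckckcA = {f, a, e}
applying k or c yields no new set

8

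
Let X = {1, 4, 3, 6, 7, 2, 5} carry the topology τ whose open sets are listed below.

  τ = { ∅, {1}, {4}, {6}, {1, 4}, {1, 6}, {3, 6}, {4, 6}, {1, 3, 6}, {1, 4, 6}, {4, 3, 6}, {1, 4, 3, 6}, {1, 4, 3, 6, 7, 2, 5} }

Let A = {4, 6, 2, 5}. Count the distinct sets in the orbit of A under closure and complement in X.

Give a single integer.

8

closure: X∖int(X∖A) = X∖{1} = {4, 3, 6, 7, 2, 5}
Let k=closure and c=complement:
  1. A     = {4, 6, 2, 5}
  2. kA    = {4, 3, 6, 7, 2, 5}
  3. cA    = {1, 3, 7}
  4. ckA   = {1}
  5. kcA   = {1, 3, 7, 2, 5}
  6. kckA  = {1, 7, 2, 5}
  7. ckcA  = {4, 6}
  8. ckckA = {4, 3, 6}
— saturated at 8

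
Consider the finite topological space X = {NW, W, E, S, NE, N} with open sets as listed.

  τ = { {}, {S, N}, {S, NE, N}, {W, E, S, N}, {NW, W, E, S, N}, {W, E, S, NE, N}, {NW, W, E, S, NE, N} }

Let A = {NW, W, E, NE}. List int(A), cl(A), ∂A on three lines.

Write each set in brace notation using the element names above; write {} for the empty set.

int(A) = {}
cl(A)  = {NW, W, E, NE}
∂A     = {NW, W, E, NE}

open subsets of A: {}; so int(A) = {}
closure: X∖int(X∖A) = X∖{S, N} = {NW, W, E, NE}
∂A = {NW, W, E, NE} minus {} = {NW, W, E, NE}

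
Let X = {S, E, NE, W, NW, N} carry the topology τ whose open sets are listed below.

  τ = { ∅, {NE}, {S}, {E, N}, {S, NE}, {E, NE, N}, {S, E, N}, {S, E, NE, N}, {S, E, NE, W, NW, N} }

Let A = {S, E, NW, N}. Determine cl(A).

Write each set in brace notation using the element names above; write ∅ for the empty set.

complement {NE, W}; its interior {NE}; cl(A) = X∖{NE} = {S, E, W, NW, N}

{S, E, W, NW, N}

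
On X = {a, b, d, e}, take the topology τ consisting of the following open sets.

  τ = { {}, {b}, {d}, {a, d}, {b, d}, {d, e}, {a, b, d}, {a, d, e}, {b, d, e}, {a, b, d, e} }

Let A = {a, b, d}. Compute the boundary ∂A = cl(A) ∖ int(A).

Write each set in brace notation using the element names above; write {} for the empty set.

open subsets of A: {}, {b}, {d}, {a, d}, {b, d}, {a, b, d}; so int(A) = {a, b, d}
closure: X∖int(X∖A) = X∖{} = {a, b, d, e}
∂A = {a, b, d, e} minus {a, b, d} = {e}

{e}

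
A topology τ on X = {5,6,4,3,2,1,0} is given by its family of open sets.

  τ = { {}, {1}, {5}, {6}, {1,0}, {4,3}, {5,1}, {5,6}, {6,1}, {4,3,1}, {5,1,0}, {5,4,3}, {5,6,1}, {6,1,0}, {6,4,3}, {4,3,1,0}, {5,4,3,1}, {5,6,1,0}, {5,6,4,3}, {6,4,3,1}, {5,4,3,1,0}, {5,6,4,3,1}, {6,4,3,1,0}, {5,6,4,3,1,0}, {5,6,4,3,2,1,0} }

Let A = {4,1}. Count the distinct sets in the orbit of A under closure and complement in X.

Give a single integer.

12

cl via duality: int({5,6,3,2,0}) = {5,6}, so X∖{5,6} = {4,3,2,1,0}
Write k for closure, c for complement:
  1. A     = {4,1}
  2. kA    = {4,3,2,1,0}
  3. cA    = {5,6,3,2,0}
  4. ckA   = {5,6}
  5. kcA   = {5,6,4,3,2,0}
  6. kckA  = {5,6,2}
  7. ckcA  = {1}
  8. ckckA = {4,3,1,0}
  9. kckcA = {2,1,0}
  10. ckckcA = {5,6,4,3}
  11. kckckcA = {5,6,4,3,2}
  12. ckckckcA = {1,0}
applying k or c yields no new set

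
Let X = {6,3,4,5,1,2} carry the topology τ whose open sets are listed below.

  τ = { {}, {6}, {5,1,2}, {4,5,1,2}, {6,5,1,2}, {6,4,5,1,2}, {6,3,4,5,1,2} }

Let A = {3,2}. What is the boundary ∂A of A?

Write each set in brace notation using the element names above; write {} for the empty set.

open subsets of A: {}; so int(A) = {}
closure: X∖int(X∖A) = X∖{6} = {3,4,5,1,2}
∂A = {3,4,5,1,2} minus {} = {3,4,5,1,2}

{3,4,5,1,2}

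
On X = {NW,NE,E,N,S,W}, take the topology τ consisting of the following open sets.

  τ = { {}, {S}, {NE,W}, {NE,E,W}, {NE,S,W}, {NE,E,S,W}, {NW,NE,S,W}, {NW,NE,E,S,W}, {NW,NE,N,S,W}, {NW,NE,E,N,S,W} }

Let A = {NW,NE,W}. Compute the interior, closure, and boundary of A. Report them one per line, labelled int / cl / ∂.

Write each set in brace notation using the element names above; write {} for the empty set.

opens ⊆ A: {}, {NE,W}; union → int = {NE,W}
complement {E,N,S}; its interior {S}; cl(A) = X∖{S} = {NW,NE,E,N,W}
boundary = {NW,NE,E,N,W} ∖ {NE,W} = {NW,E,N}

int(A) = {NE,W}
cl(A)  = {NW,NE,E,N,W}
∂A     = {NW,E,N}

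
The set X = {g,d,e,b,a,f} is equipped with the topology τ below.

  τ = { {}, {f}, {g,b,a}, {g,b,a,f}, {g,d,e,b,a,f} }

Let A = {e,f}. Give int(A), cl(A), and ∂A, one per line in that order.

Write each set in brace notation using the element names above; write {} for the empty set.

interior: largest open inside A is {f} (from {}, {f})
cl via duality: int({g,d,b,a}) = {g,b,a}, so X∖{g,b,a} = {d,e,f}
cl∖int = {d,e}

int(A) = {f}
cl(A)  = {d,e,f}
∂A     = {d,e}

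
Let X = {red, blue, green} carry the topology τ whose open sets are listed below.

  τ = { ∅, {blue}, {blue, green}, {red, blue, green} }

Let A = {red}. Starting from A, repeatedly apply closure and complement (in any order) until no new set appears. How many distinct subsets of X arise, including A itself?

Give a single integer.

X∖A={blue, green}, int(X∖A)={blue, green}, hence cl(A)={red}
Orbit (k=closure, c=complement):
  1. A     = {red}
  2. cA    = {blue, green}
  3. kcA   = {red, blue, green}
  4. ckcA  = ∅
(closed under both — stop)

4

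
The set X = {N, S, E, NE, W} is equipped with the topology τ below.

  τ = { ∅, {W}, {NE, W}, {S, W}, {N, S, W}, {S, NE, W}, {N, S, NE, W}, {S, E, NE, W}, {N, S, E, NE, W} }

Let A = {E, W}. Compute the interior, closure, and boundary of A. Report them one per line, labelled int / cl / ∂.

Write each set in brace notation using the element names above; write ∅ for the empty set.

int(A) = {W}
cl(A)  = {N, S, E, NE, W}
∂A     = {N, S, E, NE}

interior: largest open inside A is {W} (from ∅, {W})
cl via duality: int({N, S, NE}) = ∅, so X∖∅ = {N, S, E, NE, W}
cl∖int = {N, S, E, NE}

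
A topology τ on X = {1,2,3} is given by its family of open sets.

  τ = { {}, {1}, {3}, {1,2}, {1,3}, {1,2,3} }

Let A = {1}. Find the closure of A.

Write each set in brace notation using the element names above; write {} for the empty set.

complement {2,3}; its interior {3}; cl(A) = X∖{3} = {1,2}

{1,2}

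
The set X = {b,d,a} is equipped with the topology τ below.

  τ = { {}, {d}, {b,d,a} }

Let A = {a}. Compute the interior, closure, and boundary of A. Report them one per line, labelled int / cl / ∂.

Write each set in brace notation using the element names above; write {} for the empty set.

interior: largest open inside A is {} (from {})
cl via duality: int({b,d}) = {d}, so X∖{d} = {b,a}
cl∖int = {b,a}

int(A) = {}
cl(A)  = {b,a}
∂A     = {b,a}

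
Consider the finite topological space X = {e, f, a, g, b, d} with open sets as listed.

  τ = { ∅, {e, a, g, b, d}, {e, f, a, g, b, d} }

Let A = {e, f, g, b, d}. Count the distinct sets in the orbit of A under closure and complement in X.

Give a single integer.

complement {a}; its interior ∅; cl(A) = X∖∅ = {e, f, a, g, b, d}
With k = closure, c = complement:
  1. A     = {e, f, g, b, d}
  2. kA    = {e, f, a, g, b, d}
  3. cA    = {a}
  4. ckA   = ∅
k, c of each give nothing new

4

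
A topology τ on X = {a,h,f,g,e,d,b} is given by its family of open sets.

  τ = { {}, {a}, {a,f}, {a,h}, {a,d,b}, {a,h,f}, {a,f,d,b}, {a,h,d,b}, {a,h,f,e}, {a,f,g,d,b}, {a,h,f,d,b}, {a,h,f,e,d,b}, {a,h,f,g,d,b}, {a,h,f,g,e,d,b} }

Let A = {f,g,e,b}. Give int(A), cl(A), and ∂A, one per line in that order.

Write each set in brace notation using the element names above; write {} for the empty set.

opens ⊆ A: {}; union → int = {}
complement {a,h,d}; its interior {a,h}; cl(A) = X∖{a,h} = {f,g,e,d,b}
boundary = {f,g,e,d,b} ∖ {} = {f,g,e,d,b}

int(A) = {}
cl(A)  = {f,g,e,d,b}
∂A     = {f,g,e,d,b}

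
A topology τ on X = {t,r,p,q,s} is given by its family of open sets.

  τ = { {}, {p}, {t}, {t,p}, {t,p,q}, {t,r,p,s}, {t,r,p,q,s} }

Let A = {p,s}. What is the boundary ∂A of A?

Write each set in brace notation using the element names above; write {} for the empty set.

{r,q,s}

U open, U⊆A: {}, {p}. int(A) = ⋃ = {p}
X∖A={t,r,q}, int(X∖A)={t}, hence cl(A)={r,p,q,s}
∂A: remove int from cl → {r,q,s}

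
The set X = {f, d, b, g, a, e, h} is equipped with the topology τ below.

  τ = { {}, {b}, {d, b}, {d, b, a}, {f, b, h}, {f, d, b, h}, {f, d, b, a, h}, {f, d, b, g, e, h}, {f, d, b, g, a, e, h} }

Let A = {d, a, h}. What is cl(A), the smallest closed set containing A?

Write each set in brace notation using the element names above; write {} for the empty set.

cl via duality: int({f, b, g, e}) = {b}, so X∖{b} = {f, d, g, a, e, h}

{f, d, g, a, e, h}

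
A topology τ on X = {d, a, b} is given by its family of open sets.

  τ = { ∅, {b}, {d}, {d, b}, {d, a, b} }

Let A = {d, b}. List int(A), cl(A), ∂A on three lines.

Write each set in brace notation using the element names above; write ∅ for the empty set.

int(A) = {d, b}
cl(A)  = {d, a, b}
∂A     = {a}

opens ⊆ A: ∅, {d}, {b}, {d, b}; union → int = {d, b}
complement {a}; its interior ∅; cl(A) = X∖∅ = {d, a, b}
boundary = {d, a, b} ∖ {d, b} = {a}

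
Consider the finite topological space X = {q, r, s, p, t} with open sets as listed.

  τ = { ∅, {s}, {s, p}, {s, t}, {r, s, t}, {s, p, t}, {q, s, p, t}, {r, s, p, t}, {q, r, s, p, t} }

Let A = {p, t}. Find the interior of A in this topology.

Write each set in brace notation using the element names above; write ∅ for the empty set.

interior: largest open inside A is ∅ (from ∅)

∅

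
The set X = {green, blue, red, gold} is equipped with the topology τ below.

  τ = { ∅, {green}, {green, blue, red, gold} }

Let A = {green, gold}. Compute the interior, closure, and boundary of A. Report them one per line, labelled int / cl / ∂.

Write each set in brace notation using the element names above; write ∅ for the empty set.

interior: largest open inside A is {green} (from ∅, {green})
cl via duality: int({blue, red}) = ∅, so X∖∅ = {green, blue, red, gold}
cl∖int = {blue, red, gold}

int(A) = {green}
cl(A)  = {green, blue, red, gold}
∂A     = {blue, red, gold}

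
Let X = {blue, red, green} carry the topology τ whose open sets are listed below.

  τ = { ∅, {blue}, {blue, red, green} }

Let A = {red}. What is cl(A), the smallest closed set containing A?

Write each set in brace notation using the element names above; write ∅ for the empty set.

{red, green}

cl via duality: int({blue, green}) = {blue}, so X∖{blue} = {red, green}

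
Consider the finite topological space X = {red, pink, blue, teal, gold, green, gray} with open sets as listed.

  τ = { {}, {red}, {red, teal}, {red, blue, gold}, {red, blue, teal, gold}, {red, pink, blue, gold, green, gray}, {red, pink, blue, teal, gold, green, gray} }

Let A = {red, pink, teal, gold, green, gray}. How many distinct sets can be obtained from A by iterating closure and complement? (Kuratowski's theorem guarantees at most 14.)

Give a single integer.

6

X∖A={blue}, int(X∖A)={}, hence cl(A)={red, pink, blue, teal, gold, green, gray}
Orbit (k=closure, c=complement):
  1. A     = {red, pink, teal, gold, green, gray}
  2. kA    = {red, pink, blue, teal, gold, green, gray}
  3. cA    = {blue}
  4. ckA   = {}
  5. kcA   = {pink, blue, gold, green, gray}
  6. ckcA  = {red, teal}
(closed under both — stop)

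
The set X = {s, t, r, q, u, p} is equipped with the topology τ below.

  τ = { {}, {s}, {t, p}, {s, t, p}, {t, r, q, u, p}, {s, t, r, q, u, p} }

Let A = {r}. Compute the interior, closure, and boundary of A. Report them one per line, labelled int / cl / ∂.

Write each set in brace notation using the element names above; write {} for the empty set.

int(A) = {}
cl(A)  = {r, q, u}
∂A     = {r, q, u}

U open, U⊆A: {}. int(A) = ⋃ = {}
X∖A={s, t, q, u, p}, int(X∖A)={s, t, p}, hence cl(A)={r, q, u}
∂A: remove int from cl → {r, q, u}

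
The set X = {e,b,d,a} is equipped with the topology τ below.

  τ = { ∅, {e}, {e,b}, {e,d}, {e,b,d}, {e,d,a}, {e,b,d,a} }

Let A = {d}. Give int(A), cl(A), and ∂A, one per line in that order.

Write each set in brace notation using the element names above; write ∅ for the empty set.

int(A) = ∅
cl(A)  = {d,a}
∂A     = {d,a}

interior: largest open inside A is ∅ (from ∅)
cl via duality: int({e,b,a}) = {e,b}, so X∖{e,b} = {d,a}
cl∖int = {d,a}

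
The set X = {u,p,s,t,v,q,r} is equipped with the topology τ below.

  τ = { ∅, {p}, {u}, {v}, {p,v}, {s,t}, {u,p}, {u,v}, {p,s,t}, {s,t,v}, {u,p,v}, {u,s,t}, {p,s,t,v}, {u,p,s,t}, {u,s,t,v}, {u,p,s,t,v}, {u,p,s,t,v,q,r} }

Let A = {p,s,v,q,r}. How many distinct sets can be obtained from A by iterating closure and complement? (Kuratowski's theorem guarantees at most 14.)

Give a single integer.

X∖A={u,t}, int(X∖A)={u}, hence cl(A)={p,s,t,v,q,r}
Orbit (k=closure, c=complement):
  1. A     = {p,s,v,q,r}
  2. kA    = {p,s,t,v,q,r}
  3. cA    = {u,t}
  4. ckA   = {u}
  5. kcA   = {u,s,t,q,r}
  6. kckA  = {u,q,r}
  7. ckcA  = {p,v}
  8. ckckA = {p,s,t,v}
  9. kckcA = {p,v,q,r}
  10. ckckcA = {u,s,t}
(closed under both — stop)

10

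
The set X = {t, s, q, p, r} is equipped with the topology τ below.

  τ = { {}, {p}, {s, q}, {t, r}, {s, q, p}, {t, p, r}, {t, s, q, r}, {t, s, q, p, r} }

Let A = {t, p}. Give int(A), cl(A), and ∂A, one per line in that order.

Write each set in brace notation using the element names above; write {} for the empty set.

int(A) = {p}
cl(A)  = {t, p, r}
∂A     = {t, r}

opens ⊆ A: {}, {p}; union → int = {p}
complement {s, q, r}; its interior {s, q}; cl(A) = X∖{s, q} = {t, p, r}
boundary = {t, p, r} ∖ {p} = {t, r}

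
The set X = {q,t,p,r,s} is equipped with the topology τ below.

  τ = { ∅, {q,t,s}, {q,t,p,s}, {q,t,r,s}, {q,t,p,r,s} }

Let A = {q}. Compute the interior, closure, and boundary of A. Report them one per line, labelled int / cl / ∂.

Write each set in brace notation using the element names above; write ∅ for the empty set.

opens ⊆ A: ∅; union → int = ∅
complement {t,p,r,s}; its interior ∅; cl(A) = X∖∅ = {q,t,p,r,s}
boundary = {q,t,p,r,s} ∖ ∅ = {q,t,p,r,s}

int(A) = ∅
cl(A)  = {q,t,p,r,s}
∂A     = {q,t,p,r,s}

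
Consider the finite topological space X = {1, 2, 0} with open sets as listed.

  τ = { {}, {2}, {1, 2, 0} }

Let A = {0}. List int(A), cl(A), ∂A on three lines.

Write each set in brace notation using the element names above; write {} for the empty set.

int(A) = {}
cl(A)  = {1, 0}
∂A     = {1, 0}

open subsets of A: {}; so int(A) = {}
closure: X∖int(X∖A) = X∖{2} = {1, 0}
∂A = {1, 0} minus {} = {1, 0}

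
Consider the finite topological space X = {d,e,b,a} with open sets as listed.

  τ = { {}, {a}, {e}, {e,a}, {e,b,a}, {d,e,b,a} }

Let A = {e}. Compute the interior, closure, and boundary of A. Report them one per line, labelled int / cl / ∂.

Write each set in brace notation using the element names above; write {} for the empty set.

opens ⊆ A: {}, {e}; union → int = {e}
complement {d,b,a}; its interior {a}; cl(A) = X∖{a} = {d,e,b}
boundary = {d,e,b} ∖ {e} = {d,b}

int(A) = {e}
cl(A)  = {d,e,b}
∂A     = {d,b}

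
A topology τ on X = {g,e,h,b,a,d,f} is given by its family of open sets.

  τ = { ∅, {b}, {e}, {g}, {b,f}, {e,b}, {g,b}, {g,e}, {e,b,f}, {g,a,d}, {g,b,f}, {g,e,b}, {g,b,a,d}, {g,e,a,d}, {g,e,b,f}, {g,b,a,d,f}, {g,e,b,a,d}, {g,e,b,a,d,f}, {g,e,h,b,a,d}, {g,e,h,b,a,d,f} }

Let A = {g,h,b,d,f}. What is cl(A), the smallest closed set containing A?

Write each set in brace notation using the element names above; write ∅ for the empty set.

complement {e,a}; its interior {e}; cl(A) = X∖{e} = {g,h,b,a,d,f}

{g,h,b,a,d,f}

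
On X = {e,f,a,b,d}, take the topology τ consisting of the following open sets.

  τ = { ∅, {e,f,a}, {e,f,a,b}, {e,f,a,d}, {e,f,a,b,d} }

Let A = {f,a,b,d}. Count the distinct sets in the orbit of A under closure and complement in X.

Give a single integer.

4

cl via duality: int({e}) = ∅, so X∖∅ = {e,f,a,b,d}
Write k for closure, c for complement:
  1. A     = {f,a,b,d}
  2. kA    = {e,f,a,b,d}
  3. cA    = {e}
  4. ckA   = ∅
applying k or c yields no new set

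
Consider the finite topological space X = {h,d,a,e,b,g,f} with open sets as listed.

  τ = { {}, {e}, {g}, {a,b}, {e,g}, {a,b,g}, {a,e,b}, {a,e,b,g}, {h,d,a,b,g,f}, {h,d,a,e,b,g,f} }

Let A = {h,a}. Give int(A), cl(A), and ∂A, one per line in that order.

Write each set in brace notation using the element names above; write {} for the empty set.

int(A) = {}
cl(A)  = {h,d,a,b,f}
∂A     = {h,d,a,b,f}

U open, U⊆A: {}. int(A) = ⋃ = {}
X∖A={d,e,b,g,f}, int(X∖A)={e,g}, hence cl(A)={h,d,a,b,f}
∂A: remove int from cl → {h,d,a,b,f}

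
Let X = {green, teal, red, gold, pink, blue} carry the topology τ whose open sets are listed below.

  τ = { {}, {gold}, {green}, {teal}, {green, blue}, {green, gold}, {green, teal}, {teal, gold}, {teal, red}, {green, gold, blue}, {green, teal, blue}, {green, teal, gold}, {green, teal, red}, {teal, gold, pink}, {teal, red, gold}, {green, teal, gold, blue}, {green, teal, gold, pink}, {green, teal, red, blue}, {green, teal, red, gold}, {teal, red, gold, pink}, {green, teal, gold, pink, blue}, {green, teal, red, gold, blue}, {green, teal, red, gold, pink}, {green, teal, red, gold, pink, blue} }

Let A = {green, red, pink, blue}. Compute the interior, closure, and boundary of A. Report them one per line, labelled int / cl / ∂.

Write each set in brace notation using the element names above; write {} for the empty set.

int(A) = {green, blue}
cl(A)  = {green, red, pink, blue}
∂A     = {red, pink}

opens ⊆ A: {}, {green}, {green, blue}; union → int = {green, blue}
complement {teal, gold}; its interior {teal, gold}; cl(A) = X∖{teal, gold} = {green, red, pink, blue}
boundary = {green, red, pink, blue} ∖ {green, blue} = {red, pink}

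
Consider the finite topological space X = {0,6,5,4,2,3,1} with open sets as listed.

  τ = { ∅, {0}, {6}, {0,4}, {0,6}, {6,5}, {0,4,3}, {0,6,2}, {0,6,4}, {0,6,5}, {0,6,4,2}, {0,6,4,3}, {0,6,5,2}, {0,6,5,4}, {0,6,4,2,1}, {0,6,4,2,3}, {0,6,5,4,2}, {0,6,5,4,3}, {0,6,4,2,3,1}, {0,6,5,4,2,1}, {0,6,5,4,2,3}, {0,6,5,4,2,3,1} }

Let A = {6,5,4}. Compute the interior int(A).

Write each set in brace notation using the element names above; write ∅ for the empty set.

opens ⊆ A: ∅, {6}, {6,5}; union → int = {6,5}

{6,5}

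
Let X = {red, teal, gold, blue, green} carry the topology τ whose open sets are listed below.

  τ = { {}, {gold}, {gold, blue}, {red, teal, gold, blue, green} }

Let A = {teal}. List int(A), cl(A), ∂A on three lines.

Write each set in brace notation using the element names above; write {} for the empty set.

interior: largest open inside A is {} (from {})
cl via duality: int({red, gold, blue, green}) = {gold, blue}, so X∖{gold, blue} = {red, teal, green}
cl∖int = {red, teal, green}

int(A) = {}
cl(A)  = {red, teal, green}
∂A     = {red, teal, green}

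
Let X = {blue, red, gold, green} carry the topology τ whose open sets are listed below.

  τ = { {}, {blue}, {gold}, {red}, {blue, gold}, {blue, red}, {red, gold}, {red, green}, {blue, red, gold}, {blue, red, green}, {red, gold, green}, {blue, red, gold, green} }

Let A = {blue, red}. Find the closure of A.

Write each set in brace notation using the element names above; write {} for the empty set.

X∖A={gold, green}, int(X∖A)={gold}, hence cl(A)={blue, red, green}

{blue, red, green}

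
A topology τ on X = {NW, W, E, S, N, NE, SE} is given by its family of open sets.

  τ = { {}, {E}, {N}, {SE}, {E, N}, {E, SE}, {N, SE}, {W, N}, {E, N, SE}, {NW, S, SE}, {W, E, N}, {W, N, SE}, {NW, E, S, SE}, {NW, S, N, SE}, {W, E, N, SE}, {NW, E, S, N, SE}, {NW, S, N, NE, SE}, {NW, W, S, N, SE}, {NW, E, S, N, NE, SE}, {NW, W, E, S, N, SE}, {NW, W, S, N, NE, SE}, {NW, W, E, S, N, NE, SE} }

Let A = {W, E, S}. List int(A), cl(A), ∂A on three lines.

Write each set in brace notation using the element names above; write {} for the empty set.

int(A) = {E}
cl(A)  = {NW, W, E, S, NE}
∂A     = {NW, W, S, NE}

interior: largest open inside A is {E} (from {}, {E})
cl via duality: int({NW, N, NE, SE}) = {N, SE}, so X∖{N, SE} = {NW, W, E, S, NE}
cl∖int = {NW, W, S, NE}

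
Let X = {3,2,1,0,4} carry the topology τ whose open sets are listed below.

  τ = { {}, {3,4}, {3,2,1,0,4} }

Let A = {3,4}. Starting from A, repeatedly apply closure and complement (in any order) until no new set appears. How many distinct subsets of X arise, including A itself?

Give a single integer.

X∖A={2,1,0}, int(X∖A)={}, hence cl(A)={3,2,1,0,4}
Orbit (k=closure, c=complement):
  1. A     = {3,4}
  2. kA    = {3,2,1,0,4}
  3. cA    = {2,1,0}
  4. ckA   = {}
(closed under both — stop)

4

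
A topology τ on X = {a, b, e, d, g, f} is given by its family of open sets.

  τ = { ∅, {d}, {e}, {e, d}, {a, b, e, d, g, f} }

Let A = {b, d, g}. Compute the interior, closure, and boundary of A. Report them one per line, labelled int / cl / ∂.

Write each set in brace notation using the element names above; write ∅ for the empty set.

interior: largest open inside A is {d} (from ∅, {d})
cl via duality: int({a, e, f}) = {e}, so X∖{e} = {a, b, d, g, f}
cl∖int = {a, b, g, f}

int(A) = {d}
cl(A)  = {a, b, d, g, f}
∂A     = {a, b, g, f}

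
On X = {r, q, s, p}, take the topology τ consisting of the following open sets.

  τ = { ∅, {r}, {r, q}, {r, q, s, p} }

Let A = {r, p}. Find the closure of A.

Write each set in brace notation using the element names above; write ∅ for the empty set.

{r, q, s, p}

X∖A={q, s}, int(X∖A)=∅, hence cl(A)={r, q, s, p}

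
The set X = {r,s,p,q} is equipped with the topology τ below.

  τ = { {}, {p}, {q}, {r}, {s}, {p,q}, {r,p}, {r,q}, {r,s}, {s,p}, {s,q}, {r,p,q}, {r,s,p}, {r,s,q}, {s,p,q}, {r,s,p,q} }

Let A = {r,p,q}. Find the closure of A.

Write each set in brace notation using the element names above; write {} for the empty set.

{r,p,q}

closure: X∖int(X∖A) = X∖{s} = {r,p,q}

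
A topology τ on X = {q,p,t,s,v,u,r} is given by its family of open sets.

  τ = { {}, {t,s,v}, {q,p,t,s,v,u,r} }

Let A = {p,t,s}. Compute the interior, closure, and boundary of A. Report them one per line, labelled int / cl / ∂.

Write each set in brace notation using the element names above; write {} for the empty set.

U open, U⊆A: {}. int(A) = ⋃ = {}
X∖A={q,v,u,r}, int(X∖A)={}, hence cl(A)={q,p,t,s,v,u,r}
∂A: remove int from cl → {q,p,t,s,v,u,r}

int(A) = {}
cl(A)  = {q,p,t,s,v,u,r}
∂A     = {q,p,t,s,v,u,r}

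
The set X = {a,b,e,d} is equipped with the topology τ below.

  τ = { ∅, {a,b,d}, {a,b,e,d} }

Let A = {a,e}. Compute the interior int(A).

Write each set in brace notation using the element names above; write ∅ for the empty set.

open subsets of A: ∅; so int(A) = ∅

∅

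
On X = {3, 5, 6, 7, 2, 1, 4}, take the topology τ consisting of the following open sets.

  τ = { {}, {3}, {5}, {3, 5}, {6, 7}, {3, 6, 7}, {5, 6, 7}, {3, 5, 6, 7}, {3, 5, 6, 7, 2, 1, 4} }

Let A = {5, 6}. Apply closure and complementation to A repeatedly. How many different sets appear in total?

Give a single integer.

complement {3, 7, 2, 1, 4}; its interior {3}; cl(A) = X∖{3} = {5, 6, 7, 2, 1, 4}
With k = closure, c = complement:
  1. A     = {5, 6}
  2. kA    = {5, 6, 7, 2, 1, 4}
  3. cA    = {3, 7, 2, 1, 4}
  4. ckA   = {3}
  5. kcA   = {3, 6, 7, 2, 1, 4}
  6. kckA  = {3, 2, 1, 4}
  7. ckcA  = {5}
  8. ckckA = {5, 6, 7}
  9. kckcA = {5, 2, 1, 4}
  10. ckckcA = {3, 6, 7}
k, c of each give nothing new

10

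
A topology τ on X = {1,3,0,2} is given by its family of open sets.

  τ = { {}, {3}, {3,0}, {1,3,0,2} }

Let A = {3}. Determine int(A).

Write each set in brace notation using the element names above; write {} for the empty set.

U open, U⊆A: {}, {3}. int(A) = ⋃ = {3}

{3}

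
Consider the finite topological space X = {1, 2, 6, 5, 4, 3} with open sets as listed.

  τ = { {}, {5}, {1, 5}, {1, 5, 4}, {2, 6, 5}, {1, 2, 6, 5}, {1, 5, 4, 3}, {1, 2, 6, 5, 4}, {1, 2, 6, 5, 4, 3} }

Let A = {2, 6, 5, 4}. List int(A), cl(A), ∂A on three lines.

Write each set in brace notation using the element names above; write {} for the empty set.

int(A) = {2, 6, 5}
cl(A)  = {1, 2, 6, 5, 4, 3}
∂A     = {1, 4, 3}

opens ⊆ A: {}, {5}, {2, 6, 5}; union → int = {2, 6, 5}
complement {1, 3}; its interior {}; cl(A) = X∖{} = {1, 2, 6, 5, 4, 3}
boundary = {1, 2, 6, 5, 4, 3} ∖ {2, 6, 5} = {1, 4, 3}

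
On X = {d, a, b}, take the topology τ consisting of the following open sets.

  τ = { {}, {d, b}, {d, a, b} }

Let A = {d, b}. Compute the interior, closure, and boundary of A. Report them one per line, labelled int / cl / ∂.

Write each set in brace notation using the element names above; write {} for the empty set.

int(A) = {d, b}
cl(A)  = {d, a, b}
∂A     = {a}

interior: largest open inside A is {d, b} (from {}, {d, b})
cl via duality: int({a}) = {}, so X∖{} = {d, a, b}
cl∖int = {a}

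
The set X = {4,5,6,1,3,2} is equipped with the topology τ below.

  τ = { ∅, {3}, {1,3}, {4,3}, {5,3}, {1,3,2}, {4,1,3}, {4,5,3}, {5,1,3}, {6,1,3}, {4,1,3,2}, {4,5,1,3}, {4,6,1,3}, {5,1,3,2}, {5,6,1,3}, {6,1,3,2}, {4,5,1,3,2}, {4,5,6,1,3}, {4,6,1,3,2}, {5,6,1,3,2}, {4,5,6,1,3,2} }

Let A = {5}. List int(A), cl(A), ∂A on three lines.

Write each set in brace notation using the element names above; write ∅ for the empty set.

opens ⊆ A: ∅; union → int = ∅
complement {4,6,1,3,2}; its interior {4,6,1,3,2}; cl(A) = X∖{4,6,1,3,2} = {5}
boundary = {5} ∖ ∅ = {5}

int(A) = ∅
cl(A)  = {5}
∂A     = {5}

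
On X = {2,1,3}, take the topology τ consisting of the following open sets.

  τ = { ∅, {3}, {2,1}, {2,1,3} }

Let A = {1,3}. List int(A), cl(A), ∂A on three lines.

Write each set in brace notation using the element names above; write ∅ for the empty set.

int(A) = {3}
cl(A)  = {2,1,3}
∂A     = {2,1}

U open, U⊆A: ∅, {3}. int(A) = ⋃ = {3}
X∖A={2}, int(X∖A)=∅, hence cl(A)={2,1,3}
∂A: remove int from cl → {2,1}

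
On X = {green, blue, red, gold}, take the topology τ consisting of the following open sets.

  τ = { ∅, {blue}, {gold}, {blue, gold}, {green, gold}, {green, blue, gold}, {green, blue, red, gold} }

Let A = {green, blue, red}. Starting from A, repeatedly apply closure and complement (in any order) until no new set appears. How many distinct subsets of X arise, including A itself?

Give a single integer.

complement {gold}; its interior {gold}; cl(A) = X∖{gold} = {green, blue, red}
With k = closure, c = complement:
  1. A     = {green, blue, red}
  2. cA    = {gold}
  3. kcA   = {green, red, gold}
  4. ckcA  = {blue}
  5. kckcA = {blue, red}
  6. ckckcA = {green, gold}
k, c of each give nothing new

6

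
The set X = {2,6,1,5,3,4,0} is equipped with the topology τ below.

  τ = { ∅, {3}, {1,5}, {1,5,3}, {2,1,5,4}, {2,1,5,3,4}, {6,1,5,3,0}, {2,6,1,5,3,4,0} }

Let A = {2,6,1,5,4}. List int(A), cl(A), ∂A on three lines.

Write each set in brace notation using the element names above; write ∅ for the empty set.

int(A) = {2,1,5,4}
cl(A)  = {2,6,1,5,4,0}
∂A     = {6,0}

open subsets of A: ∅, {1,5}, {2,1,5,4}; so int(A) = {2,1,5,4}
closure: X∖int(X∖A) = X∖{3} = {2,6,1,5,4,0}
∂A = {2,6,1,5,4,0} minus {2,1,5,4} = {6,0}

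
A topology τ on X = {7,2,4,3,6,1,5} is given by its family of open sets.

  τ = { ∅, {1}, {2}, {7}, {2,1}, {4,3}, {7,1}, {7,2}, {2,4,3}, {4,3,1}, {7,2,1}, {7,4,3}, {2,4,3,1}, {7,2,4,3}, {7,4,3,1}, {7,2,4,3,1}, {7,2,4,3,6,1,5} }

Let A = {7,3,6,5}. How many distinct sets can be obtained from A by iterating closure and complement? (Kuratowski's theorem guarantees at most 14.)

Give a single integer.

10

complement {2,4,1}; its interior {2,1}; cl(A) = X∖{2,1} = {7,4,3,6,5}
With k = closure, c = complement:
  1. A     = {7,3,6,5}
  2. kA    = {7,4,3,6,5}
  3. cA    = {2,4,1}
  4. ckA   = {2,1}
  5. kcA   = {2,4,3,6,1,5}
  6. kckA  = {2,6,1,5}
  7. ckcA  = {7}
  8. ckckA = {7,4,3}
  9. kckcA = {7,6,5}
  10. ckckcA = {2,4,3,1}
k, c of each give nothing new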